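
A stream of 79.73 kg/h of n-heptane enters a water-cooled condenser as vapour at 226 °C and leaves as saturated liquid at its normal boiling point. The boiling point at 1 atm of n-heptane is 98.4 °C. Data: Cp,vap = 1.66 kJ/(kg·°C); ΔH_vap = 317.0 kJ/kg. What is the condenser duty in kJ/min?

Q_c = 703 kJ/min

vapour 226→98.4 °C: -211.82 kJ/kg
condensation at 98.4 °C: -317 kJ/kg
Δh = -211.82 + -317 = -528.82 kJ/kg
Q = ṁ·Δh = 79.73 kg/h × -528.82 kJ/kg = -42162 kJ/h
|Q| = 11.712 kW = 702.71 kJ/min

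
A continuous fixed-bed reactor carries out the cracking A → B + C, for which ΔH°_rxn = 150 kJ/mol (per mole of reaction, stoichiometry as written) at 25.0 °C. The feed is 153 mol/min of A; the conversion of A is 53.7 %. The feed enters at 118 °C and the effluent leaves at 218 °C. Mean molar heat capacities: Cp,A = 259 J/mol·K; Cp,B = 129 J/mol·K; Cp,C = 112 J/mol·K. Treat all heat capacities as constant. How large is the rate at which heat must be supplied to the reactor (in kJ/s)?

Extent of reaction ξ = 0.537 × 153 = 82.161 mol/min
Reaction term: ξ·ΔH°_rxn = 82.161 × 150 = 12324 kJ/min
Sensible, feed 118→25 °C: -3685.3 kJ/min
Outlet flows (mol/min): A 70.839, B 82.161, C 82.161
Sensible, products 25→218 °C: 7362.6 kJ/min
Q = ΔH = 16001 kJ/min = 266.69 kW
Heat supplied = 266.69 kJ/s

Q_in = 267 kJ/s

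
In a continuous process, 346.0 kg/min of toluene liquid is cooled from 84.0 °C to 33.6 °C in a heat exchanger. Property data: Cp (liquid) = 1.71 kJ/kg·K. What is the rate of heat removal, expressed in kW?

Q_c = 497 kW

Q = ṁ·Cp·ΔT = 346.0 × 1.71 × (33.6 − 84.0) = -29820 kJ/min
Converting: 29820 / 60 s = 496.99 kW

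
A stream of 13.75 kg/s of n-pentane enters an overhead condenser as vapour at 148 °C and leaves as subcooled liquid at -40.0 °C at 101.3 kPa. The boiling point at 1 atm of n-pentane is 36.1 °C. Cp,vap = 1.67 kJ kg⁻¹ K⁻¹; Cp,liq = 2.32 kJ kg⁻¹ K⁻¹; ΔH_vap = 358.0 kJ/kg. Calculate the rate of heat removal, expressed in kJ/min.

Q_c = 595000 kJ/min

vapour 148→36.1 °C: -186.87 kJ/kg
condensation at 36.1 °C: -358 kJ/kg
liquid 36.1→-40.0 °C: -176.55 kJ/kg
Δh = -186.87 + -358 + -176.55 = -721.42 kJ/kg
Q = ṁ·Δh = 13.75 kg/s × -721.42 kJ/kg = -9919.6 kJ/s
|Q| = 9919.6 kW = 595180 kJ/min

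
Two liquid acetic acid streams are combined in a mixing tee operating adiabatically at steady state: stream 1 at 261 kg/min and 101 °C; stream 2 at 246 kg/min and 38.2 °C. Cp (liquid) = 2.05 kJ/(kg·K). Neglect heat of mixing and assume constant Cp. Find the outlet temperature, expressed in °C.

T_out = 70.5 °C

Adiabatic, steady state ⇒ Σ ṁᵢCp,ᵢ(T_out − Tᵢ) = 0
Σ ṁᵢCp,ᵢTᵢ = 261×2.05×101 + 246×2.05×38.2 = 73304
Σ ṁᵢCp,ᵢ = 261×2.05 + 246×2.05 = 1039.3
T_out = 73304 / 1039.3 = 70.529 °C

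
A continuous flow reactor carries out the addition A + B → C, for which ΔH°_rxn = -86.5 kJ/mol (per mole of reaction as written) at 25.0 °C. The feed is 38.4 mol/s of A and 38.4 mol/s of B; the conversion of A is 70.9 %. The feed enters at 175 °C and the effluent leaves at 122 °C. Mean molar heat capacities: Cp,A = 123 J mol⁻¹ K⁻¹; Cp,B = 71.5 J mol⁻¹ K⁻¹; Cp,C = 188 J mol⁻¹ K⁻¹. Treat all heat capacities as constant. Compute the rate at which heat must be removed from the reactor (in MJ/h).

Q_out = 9960 MJ/h

Extent of reaction ξ = 0.709 × 38.4 = 27.226 mol/s
Reaction term: ξ·ΔH°_rxn = 27.226 × -86.5 = -2355 kJ/s
Sensible, feed 175→25 °C: -1120.3 kJ/s
Outlet flows (mol/s): A 11.174, B 11.174, C 27.226
Sensible, products 25→122 °C: 707.31 kJ/s
Q = ΔH = -2768 kJ/s = -2768 kW
Heat removed = 9964.9 MJ/h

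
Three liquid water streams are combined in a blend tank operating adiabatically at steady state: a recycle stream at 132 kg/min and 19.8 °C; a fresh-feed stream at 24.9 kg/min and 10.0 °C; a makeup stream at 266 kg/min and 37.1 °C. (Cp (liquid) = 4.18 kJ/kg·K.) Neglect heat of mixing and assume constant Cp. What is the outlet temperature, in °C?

T_out = 30.1 °C

Energy balance with Q = 0: Σ ṁᵢCp,ᵢ(T_out − Tᵢ) = 0
T_out = Σ ṁᵢCp,ᵢTᵢ / Σ ṁᵢCp,ᵢ
      = 53216 / 1767.7 = 30.105 °C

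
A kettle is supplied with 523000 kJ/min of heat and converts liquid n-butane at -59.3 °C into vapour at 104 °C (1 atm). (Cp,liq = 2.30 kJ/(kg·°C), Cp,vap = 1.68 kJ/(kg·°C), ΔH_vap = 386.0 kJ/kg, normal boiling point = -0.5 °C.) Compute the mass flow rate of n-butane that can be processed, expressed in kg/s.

Δh = 2.30×(-0.5−-59.3) + 386.0 + 1.68×(104−-0.5) = 696.8 kJ/kg
Q = 523000 kJ/min = 8716.7 kJ/s = 8716.7 kJ/s
ṁ = Q/Δh = 8716.7 / 696.8 = 12.51 kg/s

ṁ = 12.5 kg/s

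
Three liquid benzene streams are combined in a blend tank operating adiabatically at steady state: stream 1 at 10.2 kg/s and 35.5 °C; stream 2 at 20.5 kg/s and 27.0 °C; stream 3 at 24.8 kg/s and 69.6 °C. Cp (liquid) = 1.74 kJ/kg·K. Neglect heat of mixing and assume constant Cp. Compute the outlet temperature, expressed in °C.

T_out = 47.6 °C

No heat crosses the boundary, so H_out = H_in.
Σ ṁᵢCp,ᵢTᵢ = 10.2×1.74×35.5 + 20.5×1.74×27.0 + 24.8×1.74×69.6 = 4596.5
Σ ṁᵢCp,ᵢ = 10.2×1.74 + 20.5×1.74 + 24.8×1.74 = 96.57
T_out = 4596.5 / 96.57 = 47.598 °C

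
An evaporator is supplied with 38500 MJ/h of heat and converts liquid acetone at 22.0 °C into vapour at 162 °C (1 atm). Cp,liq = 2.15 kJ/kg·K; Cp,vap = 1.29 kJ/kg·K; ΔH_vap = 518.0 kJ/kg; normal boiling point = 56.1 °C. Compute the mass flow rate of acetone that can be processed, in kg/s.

ṁ = 14.7 kg/s

Δh = 2.15×(56.1−22.0) + 518.0 + 1.29×(162−56.1) = 727.93 kJ/kg
Q = 38500 MJ/h = 10694 kJ/s = 10694 kJ/s
ṁ = Q/Δh = 10694 / 727.93 = 14.692 kg/s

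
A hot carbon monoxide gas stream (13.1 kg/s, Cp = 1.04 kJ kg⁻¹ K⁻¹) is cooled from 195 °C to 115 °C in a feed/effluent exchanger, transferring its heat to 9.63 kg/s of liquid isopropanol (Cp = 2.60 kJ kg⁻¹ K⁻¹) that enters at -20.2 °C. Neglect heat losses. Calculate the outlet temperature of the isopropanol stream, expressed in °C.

T_c,out = 23.3 °C

Heat released by hot stream: Q = 13.1 × 1.04 × (195 − 115) = 1089.9 kJ/s
Energy balance on cold side (adiabatic exchanger): Q = ṁ_c·Cp_c·(T_c,out − T_c,in)
T_c,out = -20.2 + 1089.9/(9.63 × 2.60) = 23.331 °C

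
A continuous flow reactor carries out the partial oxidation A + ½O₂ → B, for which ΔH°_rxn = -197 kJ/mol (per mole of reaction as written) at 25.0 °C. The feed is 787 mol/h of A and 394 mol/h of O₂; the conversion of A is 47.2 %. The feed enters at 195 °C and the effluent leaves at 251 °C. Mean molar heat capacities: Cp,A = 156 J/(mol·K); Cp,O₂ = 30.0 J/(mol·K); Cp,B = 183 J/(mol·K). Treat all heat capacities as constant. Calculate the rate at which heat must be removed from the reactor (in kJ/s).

Extent of reaction ξ = 0.472 × 787 = 371.46 mol/h
Reaction term: ξ·ΔH°_rxn = 371.46 × -197 = -73178 kJ/h
Sensible, feed 195→25 °C: -22881 kJ/h
Outlet flows (mol/h): A 415.54, O₂ 208.27, B 371.46
Sensible, products 25→251 °C: 31425 kJ/h
Q = ΔH = -64634 kJ/h = -17.954 kW
Heat removed = 17.954 kJ/s

Q_out = 18.0 kJ/s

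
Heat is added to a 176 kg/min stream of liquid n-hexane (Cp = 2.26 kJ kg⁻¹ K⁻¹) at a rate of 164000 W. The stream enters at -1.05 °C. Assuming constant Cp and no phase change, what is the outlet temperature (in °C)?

T_out = 23.7 °C

Q = 164000 W = 9840 kJ/min
ΔT = Q/(ṁ·Cp) = 9840/(176×2.26) = 24.739 K
T_out = -1.05 + 24.739 = 23.689 °C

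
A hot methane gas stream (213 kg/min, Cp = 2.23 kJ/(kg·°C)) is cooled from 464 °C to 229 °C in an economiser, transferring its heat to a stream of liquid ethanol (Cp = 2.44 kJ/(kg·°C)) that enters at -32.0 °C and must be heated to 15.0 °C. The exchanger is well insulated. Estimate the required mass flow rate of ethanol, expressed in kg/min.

ṁ_c = 973 kg/min

Heat released by hot stream: Q = 213 × 2.23 × (464 − 229) = 111620 kJ/min
Energy balance on cold side (adiabatic exchanger): Q = ṁ_c·Cp_c·(T_c,out − T_c,in)
ṁ_c = 111620 / [2.44 × (15.0 − -32.0)] = 973.34 kg/min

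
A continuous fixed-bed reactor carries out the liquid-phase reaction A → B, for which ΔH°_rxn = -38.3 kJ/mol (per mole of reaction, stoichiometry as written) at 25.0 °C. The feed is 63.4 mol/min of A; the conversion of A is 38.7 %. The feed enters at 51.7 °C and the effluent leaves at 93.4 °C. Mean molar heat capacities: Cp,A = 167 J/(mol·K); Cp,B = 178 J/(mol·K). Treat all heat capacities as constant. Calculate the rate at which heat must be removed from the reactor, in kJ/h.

Q_out = 28800 kJ/h

Extent of reaction ξ = 0.387 × 63.4 = 24.536 mol/min
Reaction term: ξ·ΔH°_rxn = 24.536 × -38.3 = -939.72 kJ/min
Sensible, feed 51.7→25 °C: -282.69 kJ/min
Outlet flows (mol/min): A 38.864, B 24.536
Sensible, products 25→93.4 °C: 742.67 kJ/min
Q = ΔH = -479.75 kJ/min = -7.9958 kW
Heat removed = 28785 kJ/h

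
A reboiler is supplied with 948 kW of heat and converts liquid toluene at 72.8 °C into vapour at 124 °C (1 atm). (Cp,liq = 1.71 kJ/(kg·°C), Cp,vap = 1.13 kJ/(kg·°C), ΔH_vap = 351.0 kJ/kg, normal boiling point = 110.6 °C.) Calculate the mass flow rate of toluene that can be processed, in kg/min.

Δh = 1.71×(110.6−72.8) + 351.0 + 1.13×(124−110.6) = 430.78 kJ/kg
Q = 948 kW = 948 kJ/s = 56880 kJ/min
ṁ = Q/Δh = 56880 / 430.78 = 132.04 kg/min

ṁ = 132 kg/min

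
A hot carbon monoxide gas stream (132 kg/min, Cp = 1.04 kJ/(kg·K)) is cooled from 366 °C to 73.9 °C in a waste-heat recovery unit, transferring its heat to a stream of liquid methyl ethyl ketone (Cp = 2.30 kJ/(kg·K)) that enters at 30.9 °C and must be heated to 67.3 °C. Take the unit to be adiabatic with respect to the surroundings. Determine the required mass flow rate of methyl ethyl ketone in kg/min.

ṁ_c = 479 kg/min

Heat released by hot stream: Q = 132 × 1.04 × (366 − 73.9) = 40099 kJ/min
Energy balance on cold side (adiabatic exchanger): Q = ṁ_c·Cp_c·(T_c,out − T_c,in)
ṁ_c = 40099 / [2.30 × (67.3 − 30.9)] = 478.97 kg/min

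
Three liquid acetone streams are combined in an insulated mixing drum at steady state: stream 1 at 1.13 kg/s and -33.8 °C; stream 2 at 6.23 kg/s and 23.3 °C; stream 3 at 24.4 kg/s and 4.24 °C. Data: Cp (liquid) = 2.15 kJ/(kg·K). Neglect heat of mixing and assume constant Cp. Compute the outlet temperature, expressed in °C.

Adiabatic, steady state ⇒ Σ ṁᵢCp,ᵢ(T_out − Tᵢ) = 0
Σ ṁᵢCp,ᵢTᵢ = 1.13×2.15×-33.8 + 6.23×2.15×23.3 + 24.4×2.15×4.24 = 452.41
Σ ṁᵢCp,ᵢ = 1.13×2.15 + 6.23×2.15 + 24.4×2.15 = 68.284
T_out = 452.41 / 68.284 = 6.6253 °C

T_out = 6.63 °C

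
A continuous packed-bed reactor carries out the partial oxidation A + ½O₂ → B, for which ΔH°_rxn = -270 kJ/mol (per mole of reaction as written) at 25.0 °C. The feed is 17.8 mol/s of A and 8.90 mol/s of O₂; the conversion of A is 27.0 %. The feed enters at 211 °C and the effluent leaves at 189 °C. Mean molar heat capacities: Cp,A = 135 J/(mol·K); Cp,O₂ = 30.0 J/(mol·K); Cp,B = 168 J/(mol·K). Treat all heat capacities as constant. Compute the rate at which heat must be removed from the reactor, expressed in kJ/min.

Extent of reaction ξ = 0.270 × 17.8 = 4.806 mol/s
Reaction term: ξ·ΔH°_rxn = 4.806 × -270 = -1297.6 kJ/s
Sensible, feed 211→25 °C: -496.62 kJ/s
Outlet flows (mol/s): A 12.994, O₂ 6.497, B 4.806
Sensible, products 25→189 °C: 452.07 kJ/s
Q = ΔH = -1342.2 kJ/s = -1342.2 kW
Heat removed = 80530 kJ/min

Q_out = 80500 kJ/min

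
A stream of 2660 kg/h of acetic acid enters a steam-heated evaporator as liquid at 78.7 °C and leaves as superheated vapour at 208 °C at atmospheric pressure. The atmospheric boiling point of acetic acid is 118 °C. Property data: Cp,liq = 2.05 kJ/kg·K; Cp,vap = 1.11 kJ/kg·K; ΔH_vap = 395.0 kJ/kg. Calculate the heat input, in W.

Q = 425000 W

liquid 78.7→118 °C: 80.565 kJ/kg
vaporisation at 118 °C: 395 kJ/kg
vapour 118→208 °C: 99.9 kJ/kg
Δh = 80.565 + 395 + 99.9 = 575.47 kJ/kg
Q = ṁ·Δh = 2660 kg/h × 575.47 kJ/kg = 1.5307e+06 kJ/h
|Q| = 425.2 kW = 425200 W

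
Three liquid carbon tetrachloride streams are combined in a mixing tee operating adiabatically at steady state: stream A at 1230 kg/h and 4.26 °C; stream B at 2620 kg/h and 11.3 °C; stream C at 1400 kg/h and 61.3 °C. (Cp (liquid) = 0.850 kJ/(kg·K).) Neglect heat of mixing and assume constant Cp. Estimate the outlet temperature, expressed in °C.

Adiabatic, steady state ⇒ Σ ṁᵢCp,ᵢ(T_out − Tᵢ) = 0
Σ ṁᵢCp,ᵢTᵢ = 1230×0.850×4.26 + 2620×0.850×11.3 + 1400×0.850×61.3 = 102570
Σ ṁᵢCp,ᵢ = 1230×0.850 + 2620×0.850 + 1400×0.850 = 4462.5
T_out = 102570 / 4462.5 = 22.984 °C

T_out = 23.0 °C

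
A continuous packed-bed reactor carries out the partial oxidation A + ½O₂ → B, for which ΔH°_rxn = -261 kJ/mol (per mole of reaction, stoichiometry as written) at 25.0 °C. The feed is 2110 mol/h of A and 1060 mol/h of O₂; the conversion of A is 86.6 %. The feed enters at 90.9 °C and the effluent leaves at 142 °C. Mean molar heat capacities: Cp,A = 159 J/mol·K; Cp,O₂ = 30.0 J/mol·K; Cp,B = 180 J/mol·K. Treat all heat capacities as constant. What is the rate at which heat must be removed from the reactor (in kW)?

Q_out = 127 kW

Extent of reaction ξ = 0.866 × 2110 = 1827.3 mol/h
Reaction term: ξ·ΔH°_rxn = 1827.3 × -261 = -476910 kJ/h
Sensible, feed 90.9→25 °C: -24204 kJ/h
Outlet flows (mol/h): A 282.74, O₂ 146.37, B 1827.3
Sensible, products 25→142 °C: 44256 kJ/h
Q = ΔH = -456860 kJ/h = -126.91 kW
Heat removed = 126.91 kW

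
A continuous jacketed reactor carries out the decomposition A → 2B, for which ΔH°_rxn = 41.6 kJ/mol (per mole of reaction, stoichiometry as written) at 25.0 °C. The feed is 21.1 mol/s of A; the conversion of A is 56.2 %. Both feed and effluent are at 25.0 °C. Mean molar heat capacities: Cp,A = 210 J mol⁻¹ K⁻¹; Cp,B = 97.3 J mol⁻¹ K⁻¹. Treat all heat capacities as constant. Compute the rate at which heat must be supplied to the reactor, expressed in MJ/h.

Extent of reaction ξ = 0.562 × 21.1 = 11.858 mol/s
Reaction term: ξ·ΔH°_rxn = 11.858 × 41.6 = 493.3 kJ/s
Q = ΔH = 493.3 kJ/s = 493.3 kW
Heat supplied = 1775.9 MJ/h

Q_in = 1780 MJ/h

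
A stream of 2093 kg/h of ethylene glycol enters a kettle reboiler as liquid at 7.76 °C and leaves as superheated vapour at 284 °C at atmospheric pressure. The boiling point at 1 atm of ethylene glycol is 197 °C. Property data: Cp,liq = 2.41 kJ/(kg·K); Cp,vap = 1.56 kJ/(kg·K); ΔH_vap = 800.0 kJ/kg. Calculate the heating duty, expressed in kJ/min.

Q = 48600 kJ/min

liquid 7.76→197 °C: 456.07 kJ/kg
vaporisation at 197 °C: 800 kJ/kg
vapour 197→284 °C: 135.72 kJ/kg
Δh = 456.07 + 800 + 135.72 = 1391.8 kJ/kg
Q = ṁ·Δh = 2093 kg/h × 1391.8 kJ/kg = 2.913e+06 kJ/h
|Q| = 809.17 kW = 48550 kJ/min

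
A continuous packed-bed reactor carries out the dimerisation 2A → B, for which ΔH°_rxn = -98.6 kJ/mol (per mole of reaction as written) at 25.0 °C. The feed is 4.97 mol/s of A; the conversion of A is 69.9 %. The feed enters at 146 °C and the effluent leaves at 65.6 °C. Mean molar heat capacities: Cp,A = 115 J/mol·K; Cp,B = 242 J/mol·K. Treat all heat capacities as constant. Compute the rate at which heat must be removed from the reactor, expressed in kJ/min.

Extent of reaction ξ = 0.699 × 4.97 / 2 = 1.737 mol/s
Reaction term: ξ·ΔH°_rxn = 1.737 × -98.6 = -171.27 kJ/s
Sensible, feed 146→25 °C: -69.158 kJ/s
Outlet flows (mol/s): A 1.496, B 1.737
Sensible, products 25→65.6 °C: 24.051 kJ/s
Q = ΔH = -216.38 kJ/s = -216.38 kW
Heat removed = 12983 kJ/min

Q_out = 13000 kJ/min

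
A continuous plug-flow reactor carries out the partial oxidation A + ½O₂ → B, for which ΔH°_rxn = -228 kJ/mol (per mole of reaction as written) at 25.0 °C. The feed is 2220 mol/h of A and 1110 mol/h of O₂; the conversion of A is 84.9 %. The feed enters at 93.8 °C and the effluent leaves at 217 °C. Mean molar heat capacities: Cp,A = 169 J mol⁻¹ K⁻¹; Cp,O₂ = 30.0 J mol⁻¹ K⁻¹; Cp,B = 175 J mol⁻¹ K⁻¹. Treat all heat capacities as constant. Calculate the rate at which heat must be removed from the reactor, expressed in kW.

Q_out = 106 kW

Extent of reaction ξ = 0.849 × 2220 = 1884.8 mol/h
Reaction term: ξ·ΔH°_rxn = 1884.8 × -228 = -429730 kJ/h
Sensible, feed 93.8→25 °C: -28103 kJ/h
Outlet flows (mol/h): A 335.22, O₂ 167.61, B 1884.8
Sensible, products 25→217 °C: 75171 kJ/h
Q = ΔH = -382660 kJ/h = -106.3 kW
Heat removed = 106.3 kW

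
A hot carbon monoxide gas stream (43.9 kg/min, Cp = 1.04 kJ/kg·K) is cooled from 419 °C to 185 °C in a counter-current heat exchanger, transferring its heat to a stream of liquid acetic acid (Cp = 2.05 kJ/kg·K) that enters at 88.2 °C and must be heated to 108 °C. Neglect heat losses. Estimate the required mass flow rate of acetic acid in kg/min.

ṁ_c = 263 kg/min

Heat released by hot stream: Q = 43.9 × 1.04 × (419 − 185) = 10684 kJ/min
Energy balance on cold side (adiabatic exchanger): Q = ṁ_c·Cp_c·(T_c,out − T_c,in)
ṁ_c = 10684 / [2.05 × (108 − 88.2)] = 263.21 kg/min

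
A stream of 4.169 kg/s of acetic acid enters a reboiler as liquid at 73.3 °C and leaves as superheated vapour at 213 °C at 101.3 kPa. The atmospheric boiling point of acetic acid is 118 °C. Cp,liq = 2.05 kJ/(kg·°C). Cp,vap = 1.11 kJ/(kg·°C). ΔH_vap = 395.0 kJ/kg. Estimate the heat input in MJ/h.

liquid 73.3→118 °C: 91.635 kJ/kg
vaporisation at 118 °C: 395 kJ/kg
vapour 118→213 °C: 105.45 kJ/kg
Δh = 91.635 + 395 + 105.45 = 592.09 kJ/kg
Q = ṁ·Δh = 4.169 kg/s × 592.09 kJ/kg = 2468.4 kJ/s
|Q| = 2468.4 kW = 8886.2 MJ/h

Q = 8890 MJ/h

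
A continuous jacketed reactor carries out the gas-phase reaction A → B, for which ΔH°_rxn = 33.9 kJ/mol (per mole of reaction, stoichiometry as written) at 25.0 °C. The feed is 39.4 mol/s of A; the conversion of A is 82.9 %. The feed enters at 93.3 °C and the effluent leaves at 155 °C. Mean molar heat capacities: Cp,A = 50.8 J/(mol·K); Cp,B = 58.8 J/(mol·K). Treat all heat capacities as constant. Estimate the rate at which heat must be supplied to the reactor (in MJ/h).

Extent of reaction ξ = 0.829 × 39.4 = 32.663 mol/s
Reaction term: ξ·ΔH°_rxn = 32.663 × 33.9 = 1107.3 kJ/s
Sensible, feed 93.3→25 °C: -136.7 kJ/s
Outlet flows (mol/s): A 6.7374, B 32.663
Sensible, products 25→155 °C: 294.17 kJ/s
Q = ΔH = 1264.7 kJ/s = 1264.7 kW
Heat supplied = 4553 MJ/h

Q_in = 4550 MJ/h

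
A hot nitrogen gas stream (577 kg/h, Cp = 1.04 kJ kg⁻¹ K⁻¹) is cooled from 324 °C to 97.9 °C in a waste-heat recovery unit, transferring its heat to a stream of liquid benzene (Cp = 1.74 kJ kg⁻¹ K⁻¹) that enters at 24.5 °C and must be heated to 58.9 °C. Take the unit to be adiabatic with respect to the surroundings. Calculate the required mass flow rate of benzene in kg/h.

Heat released by hot stream: Q = 577 × 1.04 × (324 − 97.9) = 135680 kJ/h
Energy balance on cold side (adiabatic exchanger): Q = ṁ_c·Cp_c·(T_c,out − T_c,in)
ṁ_c = 135680 / [1.74 × (58.9 − 24.5)] = 2266.7 kg/h

ṁ_c = 2270 kg/h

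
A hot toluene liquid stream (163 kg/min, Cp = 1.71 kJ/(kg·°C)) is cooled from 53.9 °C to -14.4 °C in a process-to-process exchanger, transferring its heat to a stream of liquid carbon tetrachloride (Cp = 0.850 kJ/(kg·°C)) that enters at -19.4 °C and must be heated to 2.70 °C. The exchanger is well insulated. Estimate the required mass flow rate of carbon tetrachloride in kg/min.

Heat released by hot stream: Q = 163 × 1.71 × (53.9 − -14.4) = 19037 kJ/min
Energy balance on cold side (adiabatic exchanger): Q = ṁ_c·Cp_c·(T_c,out − T_c,in)
ṁ_c = 19037 / [0.850 × (2.70 − -19.4)] = 1013.4 kg/min

ṁ_c = 1010 kg/min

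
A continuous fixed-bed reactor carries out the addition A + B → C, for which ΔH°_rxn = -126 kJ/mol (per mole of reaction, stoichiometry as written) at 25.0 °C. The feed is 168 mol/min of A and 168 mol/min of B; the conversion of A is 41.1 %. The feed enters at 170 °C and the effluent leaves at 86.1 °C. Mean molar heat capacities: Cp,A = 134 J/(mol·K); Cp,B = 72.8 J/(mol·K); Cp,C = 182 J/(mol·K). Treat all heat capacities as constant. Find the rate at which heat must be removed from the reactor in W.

Extent of reaction ξ = 0.411 × 168 = 69.048 mol/min
Reaction term: ξ·ΔH°_rxn = 69.048 × -126 = -8700 kJ/min
Sensible, feed 170→25 °C: -5037.6 kJ/min
Outlet flows (mol/min): A 98.952, B 98.952, C 69.048
Sensible, products 25→86.1 °C: 2018.1 kJ/min
Q = ΔH = -11720 kJ/min = -195.33 kW
Heat removed = 195330 W

Q_out = 195000 W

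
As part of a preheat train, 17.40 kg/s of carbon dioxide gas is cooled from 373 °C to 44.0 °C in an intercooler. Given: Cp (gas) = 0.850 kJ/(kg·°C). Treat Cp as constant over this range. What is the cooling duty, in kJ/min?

Q = ṁ·Cp·ΔT = 17.40 × 0.850 × (44.0 − 373) = -4865.9 kJ/s
Cooling duty = 291950 kJ/min

Q_c = 292000 kJ/min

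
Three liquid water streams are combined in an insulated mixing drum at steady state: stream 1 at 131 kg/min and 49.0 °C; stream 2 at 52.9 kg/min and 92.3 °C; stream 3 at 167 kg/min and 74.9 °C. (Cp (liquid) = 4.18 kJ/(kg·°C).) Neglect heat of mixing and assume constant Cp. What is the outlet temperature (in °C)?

No heat crosses the boundary, so H_out = H_in.
Σ ṁᵢCp,ᵢTᵢ = 131×4.18×49.0 + 52.9×4.18×92.3 + 167×4.18×74.9 = 99526
Σ ṁᵢCp,ᵢ = 131×4.18 + 52.9×4.18 + 167×4.18 = 1466.8
T_out = 99526 / 1466.8 = 67.854 °C

T_out = 67.9 °C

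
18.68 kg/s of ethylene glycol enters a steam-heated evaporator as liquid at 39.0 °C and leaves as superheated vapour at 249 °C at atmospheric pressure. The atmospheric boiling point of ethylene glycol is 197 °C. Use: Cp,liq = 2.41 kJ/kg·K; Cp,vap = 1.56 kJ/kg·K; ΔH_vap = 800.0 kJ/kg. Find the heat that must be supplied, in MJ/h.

Q = 84900 MJ/h

liquid 39.0→197 °C: 380.78 kJ/kg
vaporisation at 197 °C: 800 kJ/kg
vapour 197→249 °C: 81.12 kJ/kg
Δh = 380.78 + 800 + 81.12 = 1261.9 kJ/kg
Q = ṁ·Δh = 18.68 kg/s × 1261.9 kJ/kg = 23572 kJ/s
|Q| = 23572 kW = 84860 MJ/h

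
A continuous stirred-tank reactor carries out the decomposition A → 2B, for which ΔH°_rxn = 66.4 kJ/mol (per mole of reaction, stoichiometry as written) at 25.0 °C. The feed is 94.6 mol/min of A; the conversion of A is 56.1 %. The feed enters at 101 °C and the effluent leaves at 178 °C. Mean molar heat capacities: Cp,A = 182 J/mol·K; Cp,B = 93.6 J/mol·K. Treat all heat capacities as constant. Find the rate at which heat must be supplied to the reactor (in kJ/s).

Q_in = 81.5 kJ/s

Extent of reaction ξ = 0.561 × 94.6 = 53.071 mol/min
Reaction term: ξ·ΔH°_rxn = 53.071 × 66.4 = 3523.9 kJ/min
Sensible, feed 101→25 °C: -1308.5 kJ/min
Outlet flows (mol/min): A 41.529, B 106.14
Sensible, products 25→178 °C: 2676.5 kJ/min
Q = ΔH = 4891.8 kJ/min = 81.531 kW
Heat supplied = 81.531 kJ/s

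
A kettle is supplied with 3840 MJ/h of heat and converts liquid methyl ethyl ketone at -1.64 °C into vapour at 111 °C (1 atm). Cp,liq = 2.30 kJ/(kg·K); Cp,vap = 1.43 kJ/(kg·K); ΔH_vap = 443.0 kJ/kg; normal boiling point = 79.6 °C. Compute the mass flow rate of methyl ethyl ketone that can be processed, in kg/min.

Δh = 2.30×(79.6−-1.64) + 443.0 + 1.43×(111−79.6) = 674.75 kJ/kg
Q = 3840 MJ/h = 1066.7 kJ/s = 64000 kJ/min
ṁ = Q/Δh = 64000 / 674.75 = 94.849 kg/min

ṁ = 94.8 kg/min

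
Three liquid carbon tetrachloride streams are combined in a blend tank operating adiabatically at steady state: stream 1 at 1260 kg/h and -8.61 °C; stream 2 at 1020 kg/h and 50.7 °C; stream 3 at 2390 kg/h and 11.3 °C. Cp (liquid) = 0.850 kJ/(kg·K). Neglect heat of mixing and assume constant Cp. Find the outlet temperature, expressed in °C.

Adiabatic, steady state ⇒ Σ ṁᵢCp,ᵢ(T_out − Tᵢ) = 0
Σ ṁᵢCp,ᵢTᵢ = 1260×0.850×-8.61 + 1020×0.850×50.7 + 2390×0.850×11.3 = 57692
Σ ṁᵢCp,ᵢ = 1260×0.850 + 1020×0.850 + 2390×0.850 = 3969.5
T_out = 57692 / 3969.5 = 14.534 °C

T_out = 14.5 °C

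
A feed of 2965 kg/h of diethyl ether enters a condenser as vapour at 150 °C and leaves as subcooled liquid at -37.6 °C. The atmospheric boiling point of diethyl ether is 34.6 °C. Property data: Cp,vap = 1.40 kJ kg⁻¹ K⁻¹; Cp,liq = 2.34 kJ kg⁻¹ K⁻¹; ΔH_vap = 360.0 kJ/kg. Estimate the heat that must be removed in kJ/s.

Q_c = 569 kJ/s

vapour 150→34.6 °C: -161.56 kJ/kg
condensation at 34.6 °C: -360 kJ/kg
liquid 34.6→-37.6 °C: -168.95 kJ/kg
Δh = -161.56 + -360 + -168.95 = -690.51 kJ/kg
Q = ṁ·Δh = 2965 kg/h × -690.51 kJ/kg = -2.0474e+06 kJ/h
|Q| = 568.71 kW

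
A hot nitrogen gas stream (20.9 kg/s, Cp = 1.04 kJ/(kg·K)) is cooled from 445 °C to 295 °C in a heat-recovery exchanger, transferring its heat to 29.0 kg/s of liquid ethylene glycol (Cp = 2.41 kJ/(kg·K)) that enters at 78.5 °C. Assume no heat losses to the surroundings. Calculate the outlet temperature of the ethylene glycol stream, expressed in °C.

Heat released by hot stream: Q = 20.9 × 1.04 × (445 − 295) = 3260.4 kJ/s
Energy balance on cold side (adiabatic exchanger): Q = ṁ_c·Cp_c·(T_c,out − T_c,in)
T_c,out = 78.5 + 3260.4/(29.0 × 2.41) = 125.15 °C

T_c,out = 125 °C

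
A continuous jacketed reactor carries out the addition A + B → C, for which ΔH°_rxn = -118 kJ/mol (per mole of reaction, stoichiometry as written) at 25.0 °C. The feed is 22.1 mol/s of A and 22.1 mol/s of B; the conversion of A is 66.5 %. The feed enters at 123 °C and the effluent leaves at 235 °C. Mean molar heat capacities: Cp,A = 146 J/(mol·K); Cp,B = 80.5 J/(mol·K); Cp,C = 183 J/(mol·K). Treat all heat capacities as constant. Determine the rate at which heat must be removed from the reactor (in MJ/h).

Extent of reaction ξ = 0.665 × 22.1 = 14.697 mol/s
Reaction term: ξ·ΔH°_rxn = 14.697 × -118 = -1734.2 kJ/s
Sensible, feed 123→25 °C: -490.55 kJ/s
Outlet flows (mol/s): A 7.4035, B 7.4035, C 14.697
Sensible, products 25→235 °C: 916.93 kJ/s
Q = ΔH = -1307.8 kJ/s = -1307.8 kW
Heat removed = 4708.1 MJ/h

Q_out = 4710 MJ/h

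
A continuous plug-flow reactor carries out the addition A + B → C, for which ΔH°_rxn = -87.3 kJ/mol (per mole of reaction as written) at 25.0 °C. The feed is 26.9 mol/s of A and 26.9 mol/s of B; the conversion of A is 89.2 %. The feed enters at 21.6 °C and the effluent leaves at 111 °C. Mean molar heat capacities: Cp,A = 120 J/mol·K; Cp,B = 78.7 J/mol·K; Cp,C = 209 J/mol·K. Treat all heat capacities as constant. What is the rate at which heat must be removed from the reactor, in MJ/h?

Q_out = 5740 MJ/h

Extent of reaction ξ = 0.892 × 26.9 = 23.995 mol/s
Reaction term: ξ·ΔH°_rxn = 23.995 × -87.3 = -2094.7 kJ/s
Sensible, feed 21.6→25 °C: 18.173 kJ/s
Outlet flows (mol/s): A 2.9052, B 2.9052, C 23.995
Sensible, products 25→111 °C: 480.93 kJ/s
Q = ΔH = -1595.6 kJ/s = -1595.6 kW
Heat removed = 5744.3 MJ/h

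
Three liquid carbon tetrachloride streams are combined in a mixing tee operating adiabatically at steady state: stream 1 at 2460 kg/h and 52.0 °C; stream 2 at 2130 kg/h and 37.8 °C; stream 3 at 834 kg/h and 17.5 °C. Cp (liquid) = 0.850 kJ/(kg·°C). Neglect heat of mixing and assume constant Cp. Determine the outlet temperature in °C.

Energy balance with Q = 0: Σ ṁᵢCp,ᵢ(T_out − Tᵢ) = 0
T_out = Σ ṁᵢCp,ᵢTᵢ / Σ ṁᵢCp,ᵢ
      = 189570 / 4610.4 = 41.119 °C

T_out = 41.1 °C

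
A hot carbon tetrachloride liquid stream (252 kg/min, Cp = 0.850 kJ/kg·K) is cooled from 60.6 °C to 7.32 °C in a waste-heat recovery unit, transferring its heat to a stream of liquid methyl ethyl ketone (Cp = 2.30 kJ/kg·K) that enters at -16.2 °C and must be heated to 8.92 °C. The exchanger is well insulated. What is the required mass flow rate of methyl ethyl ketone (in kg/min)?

Heat released by hot stream: Q = 252 × 0.850 × (60.6 − 7.32) = 11413 kJ/min
Energy balance on cold side (adiabatic exchanger): Q = ṁ_c·Cp_c·(T_c,out − T_c,in)
ṁ_c = 11413 / [2.30 × (8.92 − -16.2)] = 197.53 kg/min

ṁ_c = 198 kg/min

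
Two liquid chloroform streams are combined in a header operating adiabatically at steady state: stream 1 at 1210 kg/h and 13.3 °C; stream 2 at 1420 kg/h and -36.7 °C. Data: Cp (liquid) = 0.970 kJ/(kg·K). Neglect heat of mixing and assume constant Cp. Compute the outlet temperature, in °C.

Adiabatic, steady state ⇒ Σ ṁᵢCp,ᵢ(T_out − Tᵢ) = 0
T_out = Σ ṁᵢCp,ᵢTᵢ / Σ ṁᵢCp,ᵢ
      = -34940 / 2551.1 = -13.696 °C

T_out = -13.7 °C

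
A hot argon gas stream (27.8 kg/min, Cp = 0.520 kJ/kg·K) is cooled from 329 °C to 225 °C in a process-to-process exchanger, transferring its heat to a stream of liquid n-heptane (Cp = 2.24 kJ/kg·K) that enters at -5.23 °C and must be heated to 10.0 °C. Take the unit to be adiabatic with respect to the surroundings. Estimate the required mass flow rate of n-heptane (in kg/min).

Heat released by hot stream: Q = 27.8 × 0.520 × (329 − 225) = 1503.4 kJ/min
Energy balance on cold side (adiabatic exchanger): Q = ṁ_c·Cp_c·(T_c,out − T_c,in)
ṁ_c = 1503.4 / [2.24 × (10.0 − -5.23)] = 44.069 kg/min

ṁ_c = 44.1 kg/min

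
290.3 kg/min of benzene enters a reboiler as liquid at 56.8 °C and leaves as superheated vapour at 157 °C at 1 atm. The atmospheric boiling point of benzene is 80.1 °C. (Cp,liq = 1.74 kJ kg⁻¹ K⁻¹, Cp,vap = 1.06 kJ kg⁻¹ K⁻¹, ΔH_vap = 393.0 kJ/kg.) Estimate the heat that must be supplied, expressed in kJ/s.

Q = 2490 kJ/s

liquid 56.8→80.1 °C: 40.542 kJ/kg
vaporisation at 80.1 °C: 393 kJ/kg
vapour 80.1→157 °C: 81.514 kJ/kg
Δh = 40.542 + 393 + 81.514 = 515.06 kJ/kg
Q = ṁ·Δh = 290.3 kg/min × 515.06 kJ/kg = 149520 kJ/min
|Q| = 2492 kW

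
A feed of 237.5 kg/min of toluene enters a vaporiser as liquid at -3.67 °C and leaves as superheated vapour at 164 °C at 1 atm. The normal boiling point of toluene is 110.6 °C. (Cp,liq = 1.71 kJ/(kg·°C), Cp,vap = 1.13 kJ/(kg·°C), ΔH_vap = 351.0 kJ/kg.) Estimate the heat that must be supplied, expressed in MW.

liquid -3.67→110.6 °C: 195.4 kJ/kg
vaporisation at 110.6 °C: 351 kJ/kg
vapour 110.6→164 °C: 60.342 kJ/kg
Δh = 195.4 + 351 + 60.342 = 606.74 kJ/kg
Q = ṁ·Δh = 237.5 kg/min × 606.74 kJ/kg = 144100 kJ/min
|Q| = 2401.7 kW = 2.4017 MW

Q = 2.40 MW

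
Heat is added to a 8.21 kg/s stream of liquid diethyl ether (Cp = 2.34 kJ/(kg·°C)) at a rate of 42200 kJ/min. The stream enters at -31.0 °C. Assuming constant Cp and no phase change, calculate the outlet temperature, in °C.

Q = 42200 kJ/min = 703.33 kJ/s
ΔT = Q/(ṁ·Cp) = 703.33/(8.21×2.34) = 36.61 K
T_out = -31.0 + 36.61 = 5.6102 °C

T_out = 5.61 °C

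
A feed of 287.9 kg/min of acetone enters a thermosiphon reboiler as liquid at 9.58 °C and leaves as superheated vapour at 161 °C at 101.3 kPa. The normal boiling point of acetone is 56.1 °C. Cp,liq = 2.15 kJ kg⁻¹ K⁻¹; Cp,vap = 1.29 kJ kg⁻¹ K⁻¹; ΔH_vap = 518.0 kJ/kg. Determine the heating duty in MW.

liquid 9.58→56.1 °C: 100.02 kJ/kg
vaporisation at 56.1 °C: 518 kJ/kg
vapour 56.1→161 °C: 135.32 kJ/kg
Δh = 100.02 + 518 + 135.32 = 753.34 kJ/kg
Q = ṁ·Δh = 287.9 kg/min × 753.34 kJ/kg = 216890 kJ/min
|Q| = 3614.8 kW = 3.6148 MW

Q = 3.61 MW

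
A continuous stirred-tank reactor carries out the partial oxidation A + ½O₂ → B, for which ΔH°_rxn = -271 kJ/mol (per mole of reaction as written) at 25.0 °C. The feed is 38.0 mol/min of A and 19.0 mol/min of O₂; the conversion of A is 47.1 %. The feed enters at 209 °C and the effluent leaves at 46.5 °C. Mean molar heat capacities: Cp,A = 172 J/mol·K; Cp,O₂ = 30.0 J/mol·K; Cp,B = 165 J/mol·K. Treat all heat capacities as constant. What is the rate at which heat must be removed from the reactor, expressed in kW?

Q_out = 100 kW

Extent of reaction ξ = 0.471 × 38.0 = 17.898 mol/min
Reaction term: ξ·ΔH°_rxn = 17.898 × -271 = -4850.4 kJ/min
Sensible, feed 209→25 °C: -1307.5 kJ/min
Outlet flows (mol/min): A 20.102, O₂ 10.051, B 17.898
Sensible, products 25→46.5 °C: 144.31 kJ/min
Q = ΔH = -6013.5 kJ/min = -100.23 kW
Heat removed = 100.23 kW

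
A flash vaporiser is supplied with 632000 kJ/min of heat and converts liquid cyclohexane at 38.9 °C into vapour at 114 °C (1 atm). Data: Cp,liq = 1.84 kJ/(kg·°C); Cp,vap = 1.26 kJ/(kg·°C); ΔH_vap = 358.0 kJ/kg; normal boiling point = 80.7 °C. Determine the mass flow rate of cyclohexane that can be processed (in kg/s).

Δh = 1.84×(80.7−38.9) + 358.0 + 1.26×(114−80.7) = 476.87 kJ/kg
Q = 632000 kJ/min = 10533 kJ/s = 10533 kJ/s
ṁ = Q/Δh = 10533 / 476.87 = 22.088 kg/s

ṁ = 22.1 kg/s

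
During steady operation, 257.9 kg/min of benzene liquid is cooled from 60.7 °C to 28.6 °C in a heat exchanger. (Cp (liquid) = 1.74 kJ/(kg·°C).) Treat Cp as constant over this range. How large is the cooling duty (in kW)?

Q = ṁ·Cp·ΔT = 257.9 × 1.74 × (28.6 − 60.7) = -14405 kJ/min
Converting: 14405 / 60 s = 240.08 kW

Q_c = 240 kW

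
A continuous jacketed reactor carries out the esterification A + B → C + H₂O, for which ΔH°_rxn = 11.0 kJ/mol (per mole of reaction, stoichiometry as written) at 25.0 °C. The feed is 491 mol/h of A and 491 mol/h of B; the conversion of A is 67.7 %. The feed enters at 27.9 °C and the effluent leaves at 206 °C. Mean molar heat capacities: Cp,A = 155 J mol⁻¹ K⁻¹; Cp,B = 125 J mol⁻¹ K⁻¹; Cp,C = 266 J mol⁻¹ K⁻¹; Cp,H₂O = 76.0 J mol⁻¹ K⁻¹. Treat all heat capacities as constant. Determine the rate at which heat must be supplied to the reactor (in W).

Extent of reaction ξ = 0.677 × 491 = 332.41 mol/h
Reaction term: ξ·ΔH°_rxn = 332.41 × 11.0 = 3656.5 kJ/h
Sensible, feed 27.9→25 °C: -398.69 kJ/h
Outlet flows (mol/h): A 158.59, B 158.59, C 332.41, H₂O 332.41
Sensible, products 25→206 °C: 28614 kJ/h
Q = ΔH = 31872 kJ/h = 8.8533 kW
Heat supplied = 8853.3 W

Q_in = 8850 W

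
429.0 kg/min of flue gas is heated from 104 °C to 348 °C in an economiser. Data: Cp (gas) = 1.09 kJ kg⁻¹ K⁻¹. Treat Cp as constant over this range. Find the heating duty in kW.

Q = 1900 kW

Q = ṁ·Cp·ΔT = 429.0 × 1.09 × (348 − 104) = 114100 kJ/min
Converting: 114100 / 60 s = 1901.6 kW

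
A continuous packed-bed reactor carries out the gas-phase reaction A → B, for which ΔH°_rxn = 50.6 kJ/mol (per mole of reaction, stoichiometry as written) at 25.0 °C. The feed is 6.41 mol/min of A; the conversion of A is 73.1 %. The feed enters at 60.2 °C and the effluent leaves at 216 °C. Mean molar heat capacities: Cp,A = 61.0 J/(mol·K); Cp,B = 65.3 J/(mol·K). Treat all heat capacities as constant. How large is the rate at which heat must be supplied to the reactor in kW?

Extent of reaction ξ = 0.731 × 6.41 = 4.6857 mol/min
Reaction term: ξ·ΔH°_rxn = 4.6857 × 50.6 = 237.1 kJ/min
Sensible, feed 60.2→25 °C: -13.764 kJ/min
Outlet flows (mol/min): A 1.7243, B 4.6857
Sensible, products 25→216 °C: 78.531 kJ/min
Q = ΔH = 301.86 kJ/min = 5.0311 kW
Heat supplied = 5.0311 kW

Q_in = 5.03 kW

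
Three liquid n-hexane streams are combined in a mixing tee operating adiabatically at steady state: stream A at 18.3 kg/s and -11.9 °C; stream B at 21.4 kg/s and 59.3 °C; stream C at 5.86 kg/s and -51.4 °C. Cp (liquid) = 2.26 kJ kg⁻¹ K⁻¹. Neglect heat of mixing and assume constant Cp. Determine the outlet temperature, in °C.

T_out = 16.5 °C

Energy balance with Q = 0: Σ ṁᵢCp,ᵢ(T_out − Tᵢ) = 0
Σ ṁᵢCp,ᵢTᵢ = 18.3×2.26×-11.9 + 21.4×2.26×59.3 + 5.86×2.26×-51.4 = 1695.1
Σ ṁᵢCp,ᵢ = 18.3×2.26 + 21.4×2.26 + 5.86×2.26 = 102.97
T_out = 1695.1 / 102.97 = 16.463 °C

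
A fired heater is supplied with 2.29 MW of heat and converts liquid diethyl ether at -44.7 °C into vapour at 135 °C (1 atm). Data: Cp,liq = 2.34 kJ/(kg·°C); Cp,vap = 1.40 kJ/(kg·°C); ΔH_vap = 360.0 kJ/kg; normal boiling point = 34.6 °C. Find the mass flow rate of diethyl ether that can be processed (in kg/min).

Δh = 2.34×(34.6−-44.7) + 360.0 + 1.40×(135−34.6) = 686.12 kJ/kg
Q = 2.29 MW = 2290 kJ/s = 137400 kJ/min
ṁ = Q/Δh = 137400 / 686.12 = 200.26 kg/min

ṁ = 200 kg/min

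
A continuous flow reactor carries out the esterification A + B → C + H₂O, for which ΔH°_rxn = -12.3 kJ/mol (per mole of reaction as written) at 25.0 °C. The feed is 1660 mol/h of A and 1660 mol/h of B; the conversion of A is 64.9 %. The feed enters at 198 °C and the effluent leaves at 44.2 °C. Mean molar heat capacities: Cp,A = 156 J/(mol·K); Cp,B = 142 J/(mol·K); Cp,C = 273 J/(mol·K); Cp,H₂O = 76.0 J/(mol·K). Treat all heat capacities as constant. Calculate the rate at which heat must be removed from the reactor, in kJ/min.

Extent of reaction ξ = 0.649 × 1660 = 1077.3 mol/h
Reaction term: ξ·ΔH°_rxn = 1077.3 × -12.3 = -13251 kJ/h
Sensible, feed 198→25 °C: -85580 kJ/h
Outlet flows (mol/h): A 582.66, B 582.66, C 1077.3, H₂O 1077.3
Sensible, products 25→44.2 °C: 10553 kJ/h
Q = ΔH = -88278 kJ/h = -24.522 kW
Heat removed = 1471.3 kJ/min

Q_out = 1470 kJ/min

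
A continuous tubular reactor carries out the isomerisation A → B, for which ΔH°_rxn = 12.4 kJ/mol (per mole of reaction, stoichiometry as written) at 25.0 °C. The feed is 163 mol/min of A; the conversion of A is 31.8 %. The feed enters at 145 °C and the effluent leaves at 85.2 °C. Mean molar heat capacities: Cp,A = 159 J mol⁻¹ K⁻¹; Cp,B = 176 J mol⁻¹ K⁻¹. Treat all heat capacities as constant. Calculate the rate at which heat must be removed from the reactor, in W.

Extent of reaction ξ = 0.318 × 163 = 51.834 mol/min
Reaction term: ξ·ΔH°_rxn = 51.834 × 12.4 = 642.74 kJ/min
Sensible, feed 145→25 °C: -3110 kJ/min
Outlet flows (mol/min): A 111.17, B 51.834
Sensible, products 25→85.2 °C: 1613.3 kJ/min
Q = ΔH = -854.05 kJ/min = -14.234 kW
Heat removed = 14234 W

Q_out = 14200 W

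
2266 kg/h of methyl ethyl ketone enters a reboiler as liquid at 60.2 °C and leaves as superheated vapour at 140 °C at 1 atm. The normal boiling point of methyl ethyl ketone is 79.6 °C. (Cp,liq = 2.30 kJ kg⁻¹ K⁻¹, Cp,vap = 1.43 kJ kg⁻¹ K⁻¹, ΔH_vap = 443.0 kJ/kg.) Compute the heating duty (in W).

Q = 361000 W

liquid 60.2→79.6 °C: 44.62 kJ/kg
vaporisation at 79.6 °C: 443 kJ/kg
vapour 79.6→140 °C: 86.372 kJ/kg
Δh = 44.62 + 443 + 86.372 = 573.99 kJ/kg
Q = ṁ·Δh = 2266 kg/h × 573.99 kJ/kg = 1.3007e+06 kJ/h
|Q| = 361.3 kW = 361300 W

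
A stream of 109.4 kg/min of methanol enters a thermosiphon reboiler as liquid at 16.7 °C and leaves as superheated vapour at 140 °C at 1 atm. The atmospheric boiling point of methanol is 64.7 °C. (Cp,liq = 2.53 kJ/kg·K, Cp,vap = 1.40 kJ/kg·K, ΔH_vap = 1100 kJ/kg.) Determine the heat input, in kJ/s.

Q = 2420 kJ/s

liquid 16.7→64.7 °C: 121.44 kJ/kg
vaporisation at 64.7 °C: 1100 kJ/kg
vapour 64.7→140 °C: 105.42 kJ/kg
Δh = 121.44 + 1100 + 105.42 = 1326.9 kJ/kg
Q = ṁ·Δh = 109.4 kg/min × 1326.9 kJ/kg = 145160 kJ/min
|Q| = 2419.3 kW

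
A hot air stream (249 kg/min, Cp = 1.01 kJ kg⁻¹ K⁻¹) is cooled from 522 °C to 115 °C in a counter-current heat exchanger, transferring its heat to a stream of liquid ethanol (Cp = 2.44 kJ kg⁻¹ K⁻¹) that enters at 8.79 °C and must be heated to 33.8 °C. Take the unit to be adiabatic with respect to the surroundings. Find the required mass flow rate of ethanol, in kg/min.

Heat released by hot stream: Q = 249 × 1.01 × (522 − 115) = 102360 kJ/min
Energy balance on cold side (adiabatic exchanger): Q = ṁ_c·Cp_c·(T_c,out − T_c,in)
ṁ_c = 102360 / [2.44 × (33.8 − 8.79)] = 1677.3 kg/min

ṁ_c = 1680 kg/min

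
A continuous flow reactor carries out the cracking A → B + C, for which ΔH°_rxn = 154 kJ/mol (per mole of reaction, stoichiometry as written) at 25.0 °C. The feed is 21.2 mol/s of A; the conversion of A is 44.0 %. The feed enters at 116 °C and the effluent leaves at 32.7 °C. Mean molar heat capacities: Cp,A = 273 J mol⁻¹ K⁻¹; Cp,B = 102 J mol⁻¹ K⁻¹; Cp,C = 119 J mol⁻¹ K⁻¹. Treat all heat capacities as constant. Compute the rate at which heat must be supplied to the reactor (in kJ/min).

Extent of reaction ξ = 0.440 × 21.2 = 9.328 mol/s
Reaction term: ξ·ΔH°_rxn = 9.328 × 154 = 1436.5 kJ/s
Sensible, feed 116→25 °C: -526.67 kJ/s
Outlet flows (mol/s): A 11.872, B 9.328, C 9.328
Sensible, products 25→32.7 °C: 40.83 kJ/s
Q = ΔH = 950.67 kJ/s = 950.67 kW
Heat supplied = 57040 kJ/min

Q_in = 57000 kJ/min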